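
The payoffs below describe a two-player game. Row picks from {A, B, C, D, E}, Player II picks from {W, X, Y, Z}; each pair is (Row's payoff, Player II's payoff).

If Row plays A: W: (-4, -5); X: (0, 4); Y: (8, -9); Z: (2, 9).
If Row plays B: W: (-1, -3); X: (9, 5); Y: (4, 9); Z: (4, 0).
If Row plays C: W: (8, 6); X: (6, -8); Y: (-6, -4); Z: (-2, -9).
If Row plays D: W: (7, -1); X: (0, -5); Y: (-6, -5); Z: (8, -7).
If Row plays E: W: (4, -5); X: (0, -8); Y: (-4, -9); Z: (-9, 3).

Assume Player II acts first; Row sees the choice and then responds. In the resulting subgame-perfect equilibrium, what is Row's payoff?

Row best-responds to each possible Player II move:
- W: Row compares -4, -1, 8, 7, 4 and picks C; Player II would get 6.
- X: Row compares 0, 9, 6, 0, 0 and picks B; Player II would get 5.
- Y: Row compares 8, 4, -6, -6, -4 and picks A; Player II would get -9.
- Z: Row compares 2, 4, -2, 8, -9 and picks D; Player II would get -7.
Among 6, 5, -9, -7, the best is 6 at W. Subgame-perfect outcome: (C, W) with payoffs (8, 6).

8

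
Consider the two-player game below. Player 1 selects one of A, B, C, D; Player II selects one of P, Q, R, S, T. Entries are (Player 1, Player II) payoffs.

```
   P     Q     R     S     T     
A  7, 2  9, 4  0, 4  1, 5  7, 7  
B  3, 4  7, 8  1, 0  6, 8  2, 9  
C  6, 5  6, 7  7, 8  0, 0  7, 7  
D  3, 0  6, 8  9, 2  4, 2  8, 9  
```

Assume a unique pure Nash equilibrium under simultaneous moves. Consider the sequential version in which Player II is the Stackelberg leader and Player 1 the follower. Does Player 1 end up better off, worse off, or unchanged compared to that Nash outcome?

Backward induction with Player II moving first.
- P: Player 1 compares 7, 3, 6, 3 and picks A; Player II would get 2.
- Q: Player 1 compares 9, 7, 6, 6 and picks A; Player II would get 4.
- R: Player 1 compares 0, 1, 7, 9 and picks D; Player II would get 2.
- S: Player 1 compares 1, 6, 0, 4 and picks B; Player II would get 8.
- T: Player 1 compares 7, 2, 7, 8 and picks D; Player II would get 9.
Among 2, 4, 2, 8, 9, the best is 9 at T. Subgame-perfect outcome: (D, T) with payoffs (8, 9).
For the simultaneous game, intersect best replies.
Player 1's best replies: P→A; Q→A; R→D; S→B; T→D.
Player II's best replies: A→T; B→T; C→R; D→T.
Only (D, T) has each player best-responding; Nash payoffs (8, 9).
Player 1 earns 8 sequentially versus 8 at the Nash outcome: unchanged.

unchanged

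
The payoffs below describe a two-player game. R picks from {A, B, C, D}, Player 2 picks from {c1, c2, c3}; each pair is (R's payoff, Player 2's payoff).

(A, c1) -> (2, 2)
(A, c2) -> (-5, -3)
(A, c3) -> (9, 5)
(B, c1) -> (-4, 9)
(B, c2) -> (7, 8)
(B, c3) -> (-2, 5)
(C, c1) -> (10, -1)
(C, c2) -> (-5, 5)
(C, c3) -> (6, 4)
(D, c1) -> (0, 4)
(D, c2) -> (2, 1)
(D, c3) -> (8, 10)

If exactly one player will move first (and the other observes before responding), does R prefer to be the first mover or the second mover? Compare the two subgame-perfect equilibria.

first

If R leads: Player 2's best replies are A→c3, B→c1, C→c2, D→c3; R's induced payoffs 9, -4, -5, 8; outcome (A, c3), payoffs (9, 5).
If Player 2 leads: R's best replies are c1→C, c2→B, c3→A; Player 2's induced payoffs -1, 8, 5; outcome (B, c2), payoffs (7, 8).
R gets 9 moving first and 7 moving second, so R prefers to move first.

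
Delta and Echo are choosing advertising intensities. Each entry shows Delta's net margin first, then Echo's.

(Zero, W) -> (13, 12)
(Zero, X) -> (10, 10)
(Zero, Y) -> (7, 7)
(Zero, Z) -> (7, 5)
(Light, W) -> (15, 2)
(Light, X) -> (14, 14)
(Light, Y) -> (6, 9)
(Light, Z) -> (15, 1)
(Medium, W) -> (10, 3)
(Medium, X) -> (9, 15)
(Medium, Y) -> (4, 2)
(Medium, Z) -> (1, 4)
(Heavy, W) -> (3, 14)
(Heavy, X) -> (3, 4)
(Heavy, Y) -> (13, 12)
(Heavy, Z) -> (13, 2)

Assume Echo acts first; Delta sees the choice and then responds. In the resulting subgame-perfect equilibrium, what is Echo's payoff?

14

Backward induction with Echo moving first.
- W: BR = Light, leader payoff 2.
- X: BR = Light, leader payoff 14.
- Y: BR = Heavy, leader payoff 12.
- Z: BR = Light, leader payoff 1.
Maximizing over 2, 14, 12, 1, Echo chooses X. Subgame-perfect outcome: (Light, X) with payoffs (14, 14).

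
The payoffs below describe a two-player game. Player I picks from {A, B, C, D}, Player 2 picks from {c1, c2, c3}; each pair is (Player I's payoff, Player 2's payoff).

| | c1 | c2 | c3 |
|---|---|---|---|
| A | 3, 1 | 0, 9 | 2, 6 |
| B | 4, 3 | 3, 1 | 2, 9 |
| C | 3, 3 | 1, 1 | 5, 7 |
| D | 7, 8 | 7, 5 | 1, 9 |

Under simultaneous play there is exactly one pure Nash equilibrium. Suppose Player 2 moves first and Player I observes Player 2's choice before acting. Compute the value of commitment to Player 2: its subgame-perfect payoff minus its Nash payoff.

Backward induction with Player 2 moving first.
- c1 → Player I plays D (best of 3, 4, 3, 7); Player 2 gets 8.
- c2 → Player I plays D (best of 0, 3, 1, 7); Player 2 gets 5.
- c3 → Player I plays C (best of 2, 2, 5, 1); Player 2 gets 7.
Maximizing over 8, 5, 7, Player 2 chooses c1. Subgame-perfect outcome: (D, c1) with payoffs (7, 8).
For the simultaneous game, intersect best replies.
Player I's best replies: c1→D; c2→D; c3→C.
Player 2's best replies: A→c2; B→c3; C→c3; D→c3.
The unique mutual best reply is (C, c3), giving (5, 7).
Player 2's commitment gain: 8 − 7 = 1.

1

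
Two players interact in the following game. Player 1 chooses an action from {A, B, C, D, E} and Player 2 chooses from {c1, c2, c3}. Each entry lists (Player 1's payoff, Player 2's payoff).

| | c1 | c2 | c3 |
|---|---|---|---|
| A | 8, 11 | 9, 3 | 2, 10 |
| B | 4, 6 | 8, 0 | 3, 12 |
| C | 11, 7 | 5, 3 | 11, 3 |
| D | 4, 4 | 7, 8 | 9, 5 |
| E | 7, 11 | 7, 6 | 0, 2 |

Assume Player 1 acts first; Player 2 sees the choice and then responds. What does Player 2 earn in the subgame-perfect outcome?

7

Work backward from Player 2's decision.
- A → Player 2 plays c1 (best of 11, 3, 10); Player 1 gets 8.
- B → Player 2 plays c3 (best of 6, 0, 12); Player 1 gets 3.
- C → Player 2 plays c1 (best of 7, 3, 3); Player 1 gets 11.
- D → Player 2 plays c2 (best of 4, 8, 5); Player 1 gets 7.
- E → Player 2 plays c1 (best of 11, 6, 2); Player 1 gets 7.
Among 8, 3, 11, 7, 7, the best is 11 at C. Subgame-perfect outcome: (C, c1) with payoffs (11, 7).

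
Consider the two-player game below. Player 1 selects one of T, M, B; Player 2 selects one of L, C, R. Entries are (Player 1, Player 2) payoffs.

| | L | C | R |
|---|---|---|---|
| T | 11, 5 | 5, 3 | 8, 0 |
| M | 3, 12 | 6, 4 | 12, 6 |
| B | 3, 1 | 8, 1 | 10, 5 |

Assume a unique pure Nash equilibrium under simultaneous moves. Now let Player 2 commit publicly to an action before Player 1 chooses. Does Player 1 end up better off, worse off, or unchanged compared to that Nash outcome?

better off

Backward induction with Player 2 moving first.
- L → Player 1 plays T (best of 11, 3, 3); Player 2 gets 5.
- C → Player 1 plays B (best of 5, 6, 8); Player 2 gets 1.
- R → Player 1 plays M (best of 8, 12, 10); Player 2 gets 6.
Among 5, 1, 6, the best is 6 at R. Subgame-perfect outcome: (M, R) with payoffs (12, 6).
Under simultaneous play:
Player 1's best replies: L→T; C→B; R→M.
Player 2's best replies: T→L; M→L; B→R.
Only (T, L) has each player best-responding; Nash payoffs (11, 5).
Player 1 earns 12 sequentially versus 11 at the Nash outcome: better off.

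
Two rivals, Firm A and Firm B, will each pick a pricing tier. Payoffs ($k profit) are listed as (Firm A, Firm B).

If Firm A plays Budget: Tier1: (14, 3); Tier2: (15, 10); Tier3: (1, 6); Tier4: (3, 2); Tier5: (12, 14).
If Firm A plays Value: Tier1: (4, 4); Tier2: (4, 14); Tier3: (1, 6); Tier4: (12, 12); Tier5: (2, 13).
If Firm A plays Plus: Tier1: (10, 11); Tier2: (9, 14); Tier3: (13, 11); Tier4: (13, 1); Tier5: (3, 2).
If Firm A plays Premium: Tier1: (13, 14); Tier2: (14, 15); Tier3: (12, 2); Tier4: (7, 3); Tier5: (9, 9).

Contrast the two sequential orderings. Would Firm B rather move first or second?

If Firm A leads: Firm B's best replies are Budget→Tier5, Value→Tier2, Plus→Tier2, Premium→Tier2; Firm A's induced payoffs 12, 4, 9, 14; outcome (Premium, Tier2), payoffs (14, 15).
If Firm B leads: Firm A's best replies are Tier1→Budget, Tier2→Budget, Tier3→Plus, Tier4→Plus, Tier5→Budget; Firm B's induced payoffs 3, 10, 11, 1, 14; outcome (Budget, Tier5), payoffs (12, 14).
Firm B gets 14 moving first and 15 moving second, so Firm B prefers to move second.

second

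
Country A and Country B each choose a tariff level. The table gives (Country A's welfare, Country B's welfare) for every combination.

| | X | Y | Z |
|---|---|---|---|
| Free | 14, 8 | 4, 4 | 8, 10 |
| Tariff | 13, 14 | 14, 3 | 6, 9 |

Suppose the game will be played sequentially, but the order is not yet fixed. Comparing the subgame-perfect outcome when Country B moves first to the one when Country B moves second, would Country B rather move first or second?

second

If Country A leads: Country B's best replies are Free→Z, Tariff→X; Country A's induced payoffs 8, 13; outcome (Tariff, X), payoffs (13, 14).
If Country B leads: Country A's best replies are X→Free, Y→Tariff, Z→Free; Country B's induced payoffs 8, 3, 10; outcome (Free, Z), payoffs (8, 10).
Country B gets 10 moving first and 14 moving second, so Country B prefers to move second.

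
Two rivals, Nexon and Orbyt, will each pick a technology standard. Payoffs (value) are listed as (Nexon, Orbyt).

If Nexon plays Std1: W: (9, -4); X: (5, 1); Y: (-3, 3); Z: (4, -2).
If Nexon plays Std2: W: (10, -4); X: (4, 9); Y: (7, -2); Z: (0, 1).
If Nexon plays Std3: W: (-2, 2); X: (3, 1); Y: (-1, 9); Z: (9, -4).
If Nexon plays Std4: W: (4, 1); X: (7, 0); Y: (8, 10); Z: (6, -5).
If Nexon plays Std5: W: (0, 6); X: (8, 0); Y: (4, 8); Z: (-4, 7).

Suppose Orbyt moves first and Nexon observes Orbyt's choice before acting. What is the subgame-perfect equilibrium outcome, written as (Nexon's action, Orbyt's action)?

(Std4, Y)

Backward induction with Orbyt moving first.
- W: BR = Std2, leader payoff -4.
- X: BR = Std5, leader payoff 0.
- Y: BR = Std4, leader payoff 10.
- Z: BR = Std3, leader payoff -4.
Orbyt's induced payoffs are -4, 0, 10, -4, so Orbyt commits to Y. Subgame-perfect outcome: (Std4, Y) with payoffs (8, 10).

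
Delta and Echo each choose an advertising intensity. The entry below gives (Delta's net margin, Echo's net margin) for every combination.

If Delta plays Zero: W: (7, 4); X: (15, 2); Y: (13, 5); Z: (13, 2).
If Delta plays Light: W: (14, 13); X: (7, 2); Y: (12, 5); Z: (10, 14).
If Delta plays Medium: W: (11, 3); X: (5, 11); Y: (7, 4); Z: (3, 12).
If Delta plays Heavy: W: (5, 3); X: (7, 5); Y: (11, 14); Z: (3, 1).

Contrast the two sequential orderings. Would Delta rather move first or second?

second

If Delta leads: Echo's best replies are Zero→Y, Light→Z, Medium→Z, Heavy→Y; Delta's induced payoffs 13, 10, 3, 11; outcome (Zero, Y), payoffs (13, 5).
If Echo leads: Delta's best replies are W→Light, X→Zero, Y→Zero, Z→Zero; Echo's induced payoffs 13, 2, 5, 2; outcome (Light, W), payoffs (14, 13).
Delta gets 13 moving first and 14 moving second, so Delta prefers to move second.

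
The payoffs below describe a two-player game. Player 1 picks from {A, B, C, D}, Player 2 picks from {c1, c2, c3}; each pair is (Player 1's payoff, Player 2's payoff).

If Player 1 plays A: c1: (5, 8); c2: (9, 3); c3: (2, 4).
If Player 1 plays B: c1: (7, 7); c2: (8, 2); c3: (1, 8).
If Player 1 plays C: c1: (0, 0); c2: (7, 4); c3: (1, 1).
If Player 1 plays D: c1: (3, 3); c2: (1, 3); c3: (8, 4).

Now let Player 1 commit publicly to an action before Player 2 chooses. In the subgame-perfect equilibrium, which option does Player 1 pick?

D

Player 2 best-responds to each possible Player 1 move:
- A: BR = c1, leader payoff 5.
- B: BR = c3, leader payoff 1.
- C: BR = c2, leader payoff 7.
- D: BR = c3, leader payoff 8.
Player 1's induced payoffs are 5, 1, 7, 8, so Player 1 commits to D. Subgame-perfect outcome: (D, c3) with payoffs (8, 4).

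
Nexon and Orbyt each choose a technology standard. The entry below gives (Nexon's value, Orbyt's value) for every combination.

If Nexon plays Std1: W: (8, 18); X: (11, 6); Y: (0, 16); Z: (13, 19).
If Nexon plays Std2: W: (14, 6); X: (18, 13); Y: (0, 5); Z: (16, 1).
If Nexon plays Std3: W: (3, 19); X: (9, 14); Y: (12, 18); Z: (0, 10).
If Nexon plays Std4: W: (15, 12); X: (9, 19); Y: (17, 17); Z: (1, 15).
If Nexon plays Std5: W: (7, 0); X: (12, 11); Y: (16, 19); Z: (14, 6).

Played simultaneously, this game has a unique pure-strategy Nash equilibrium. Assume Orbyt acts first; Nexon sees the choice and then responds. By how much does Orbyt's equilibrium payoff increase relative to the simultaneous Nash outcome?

4

Nexon best-responds to each possible Orbyt move:
- W: BR = Std4, leader payoff 12.
- X: BR = Std2, leader payoff 13.
- Y: BR = Std4, leader payoff 17.
- Z: BR = Std2, leader payoff 1.
Orbyt's induced payoffs are 12, 13, 17, 1, so Orbyt commits to Y. Subgame-perfect outcome: (Std4, Y) with payoffs (17, 17).
Now find the simultaneous Nash equilibrium.
Nexon's best replies: W→Std4; X→Std2; Y→Std4; Z→Std2.
Orbyt's best replies: Std1→Z; Std2→X; Std3→W; Std4→X; Std5→Y.
The unique mutual best reply is (Std2, X), giving (18, 13).
Orbyt's commitment gain: 17 − 13 = 4.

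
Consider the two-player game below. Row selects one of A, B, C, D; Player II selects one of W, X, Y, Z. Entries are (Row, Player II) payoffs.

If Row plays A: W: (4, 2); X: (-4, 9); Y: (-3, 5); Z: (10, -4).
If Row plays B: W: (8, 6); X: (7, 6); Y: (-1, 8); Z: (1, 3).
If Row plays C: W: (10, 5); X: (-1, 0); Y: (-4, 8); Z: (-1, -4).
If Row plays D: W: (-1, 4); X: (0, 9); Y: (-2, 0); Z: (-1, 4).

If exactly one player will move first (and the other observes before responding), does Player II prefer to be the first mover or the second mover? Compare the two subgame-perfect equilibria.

second

If Row leads: Player II's best replies are A→X, B→Y, C→Y, D→X; Row's induced payoffs -4, -1, -4, 0; outcome (D, X), payoffs (0, 9).
If Player II leads: Row's best replies are W→C, X→B, Y→B, Z→A; Player II's induced payoffs 5, 6, 8, -4; outcome (B, Y), payoffs (-1, 8).
Player II gets 8 moving first and 9 moving second, so Player II prefers to move second.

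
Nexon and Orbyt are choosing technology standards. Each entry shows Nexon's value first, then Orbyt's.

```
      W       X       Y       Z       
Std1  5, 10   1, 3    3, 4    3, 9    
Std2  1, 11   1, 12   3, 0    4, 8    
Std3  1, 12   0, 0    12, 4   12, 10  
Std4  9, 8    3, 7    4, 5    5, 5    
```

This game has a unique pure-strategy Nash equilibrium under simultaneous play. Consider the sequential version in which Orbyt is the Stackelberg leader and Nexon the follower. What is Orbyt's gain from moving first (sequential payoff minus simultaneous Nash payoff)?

Backward induction with Orbyt moving first.
- W: Nexon compares 5, 1, 1, 9 and picks Std4; Orbyt would get 8.
- X: Nexon compares 1, 1, 0, 3 and picks Std4; Orbyt would get 7.
- Y: Nexon compares 3, 3, 12, 4 and picks Std3; Orbyt would get 4.
- Z: Nexon compares 3, 4, 12, 5 and picks Std3; Orbyt would get 10.
Among 8, 7, 4, 10, the best is 10 at Z. Subgame-perfect outcome: (Std3, Z) with payoffs (12, 10).
Now find the simultaneous Nash equilibrium.
Nexon's best replies: W→Std4; X→Std4; Y→Std3; Z→Std3.
Orbyt's best replies: Std1→W; Std2→X; Std3→W; Std4→W.
Only (Std4, W) has each player best-responding; Nash payoffs (9, 8).
Orbyt's commitment gain: 10 − 8 = 2.

2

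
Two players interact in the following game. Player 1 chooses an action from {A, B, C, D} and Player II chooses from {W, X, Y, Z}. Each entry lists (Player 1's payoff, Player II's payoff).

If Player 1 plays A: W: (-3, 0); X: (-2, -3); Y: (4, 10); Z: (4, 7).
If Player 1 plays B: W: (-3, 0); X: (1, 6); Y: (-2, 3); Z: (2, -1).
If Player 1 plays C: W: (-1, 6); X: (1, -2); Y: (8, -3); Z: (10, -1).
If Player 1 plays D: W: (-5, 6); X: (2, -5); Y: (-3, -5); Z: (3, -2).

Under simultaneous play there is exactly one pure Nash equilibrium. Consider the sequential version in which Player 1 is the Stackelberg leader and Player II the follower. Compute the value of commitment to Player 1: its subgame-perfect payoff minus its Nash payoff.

Solve by backward induction (Player 1 leads).
- A → Player II plays Y (best of 0, -3, 10, 7); Player 1 gets 4.
- B → Player II plays X (best of 0, 6, 3, -1); Player 1 gets 1.
- C → Player II plays W (best of 6, -2, -3, -1); Player 1 gets -1.
- D → Player II plays W (best of 6, -5, -5, -2); Player 1 gets -5.
Player 1's induced payoffs are 4, 1, -1, -5, so Player 1 commits to A. Subgame-perfect outcome: (A, Y) with payoffs (4, 10).
Under simultaneous play:
Player 1's best replies: W→C; X→D; Y→C; Z→C.
Player II's best replies: A→Y; B→X; C→W; D→W.
Only (C, W) has each player best-responding; Nash payoffs (-1, 6).
Player 1's commitment gain: 4 − -1 = 5.

5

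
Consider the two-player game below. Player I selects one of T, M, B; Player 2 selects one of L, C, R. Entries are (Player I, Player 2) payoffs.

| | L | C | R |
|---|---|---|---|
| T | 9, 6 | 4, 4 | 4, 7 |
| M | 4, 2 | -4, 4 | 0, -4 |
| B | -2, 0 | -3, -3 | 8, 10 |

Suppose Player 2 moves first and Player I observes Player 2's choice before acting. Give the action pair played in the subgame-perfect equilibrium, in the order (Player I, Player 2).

Backward induction with Player 2 moving first.
- L: Player I compares 9, 4, -2 and picks T; Player 2 would get 6.
- C: Player I compares 4, -4, -3 and picks T; Player 2 would get 4.
- R: Player I compares 4, 0, 8 and picks B; Player 2 would get 10.
Maximizing over 6, 4, 10, Player 2 chooses R. Subgame-perfect outcome: (B, R) with payoffs (8, 10).

(B, R)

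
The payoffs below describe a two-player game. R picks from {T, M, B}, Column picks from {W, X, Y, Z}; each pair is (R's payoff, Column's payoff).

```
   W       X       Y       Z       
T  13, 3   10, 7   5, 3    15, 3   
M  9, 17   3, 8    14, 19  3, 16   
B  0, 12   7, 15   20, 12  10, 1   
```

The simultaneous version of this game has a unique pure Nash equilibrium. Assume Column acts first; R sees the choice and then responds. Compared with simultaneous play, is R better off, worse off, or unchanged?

better off

Work backward from R's decision.
- W: BR = T, leader payoff 3.
- X: BR = T, leader payoff 7.
- Y: BR = B, leader payoff 12.
- Z: BR = T, leader payoff 3.
Among 3, 7, 12, 3, the best is 12 at Y. Subgame-perfect outcome: (B, Y) with payoffs (20, 12).
Now find the simultaneous Nash equilibrium.
R's best replies: W→T; X→T; Y→B; Z→T.
Column's best replies: T→X; M→Y; B→X.
The unique mutual best reply is (T, X), giving (10, 7).
R earns 20 sequentially versus 10 at the Nash outcome: better off.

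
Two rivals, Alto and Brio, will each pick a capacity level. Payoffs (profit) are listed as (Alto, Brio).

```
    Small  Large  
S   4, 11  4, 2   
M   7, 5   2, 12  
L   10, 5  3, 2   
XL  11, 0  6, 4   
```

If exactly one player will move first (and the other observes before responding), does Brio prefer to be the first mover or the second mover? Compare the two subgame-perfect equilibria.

second

If Alto leads: Brio's best replies are S→Small, M→Large, L→Small, XL→Large; Alto's induced payoffs 4, 2, 10, 6; outcome (L, Small), payoffs (10, 5).
If Brio leads: Alto's best replies are Small→XL, Large→XL; Brio's induced payoffs 0, 4; outcome (XL, Large), payoffs (6, 4).
Brio gets 4 moving first and 5 moving second, so Brio prefers to move second.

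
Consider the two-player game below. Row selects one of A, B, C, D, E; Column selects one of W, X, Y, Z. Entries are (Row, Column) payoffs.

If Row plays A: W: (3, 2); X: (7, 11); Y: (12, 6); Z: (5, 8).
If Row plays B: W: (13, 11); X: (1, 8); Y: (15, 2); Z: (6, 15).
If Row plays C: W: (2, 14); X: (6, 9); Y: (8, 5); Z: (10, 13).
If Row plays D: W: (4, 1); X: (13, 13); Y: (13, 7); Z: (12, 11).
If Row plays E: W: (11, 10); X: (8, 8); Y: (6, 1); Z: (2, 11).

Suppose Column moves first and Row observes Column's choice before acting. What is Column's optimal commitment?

X

Backward induction with Column moving first.
- W: BR = B, leader payoff 11.
- X: BR = D, leader payoff 13.
- Y: BR = B, leader payoff 2.
- Z: BR = D, leader payoff 11.
Among 11, 13, 2, 11, the best is 13 at X. Subgame-perfect outcome: (D, X) with payoffs (13, 13).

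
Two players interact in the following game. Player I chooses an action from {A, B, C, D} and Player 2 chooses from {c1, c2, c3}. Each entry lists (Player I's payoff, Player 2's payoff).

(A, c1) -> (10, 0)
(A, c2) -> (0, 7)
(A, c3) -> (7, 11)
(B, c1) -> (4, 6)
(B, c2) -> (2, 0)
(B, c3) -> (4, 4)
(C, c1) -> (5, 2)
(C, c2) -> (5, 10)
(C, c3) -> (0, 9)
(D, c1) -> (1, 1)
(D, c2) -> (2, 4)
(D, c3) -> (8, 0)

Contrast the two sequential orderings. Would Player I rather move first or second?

If Player I leads: Player 2's best replies are A→c3, B→c1, C→c2, D→c2; Player I's induced payoffs 7, 4, 5, 2; outcome (A, c3), payoffs (7, 11).
If Player 2 leads: Player I's best replies are c1→A, c2→C, c3→D; Player 2's induced payoffs 0, 10, 0; outcome (C, c2), payoffs (5, 10).
Player I gets 7 moving first and 5 moving second, so Player I prefers to move first.

first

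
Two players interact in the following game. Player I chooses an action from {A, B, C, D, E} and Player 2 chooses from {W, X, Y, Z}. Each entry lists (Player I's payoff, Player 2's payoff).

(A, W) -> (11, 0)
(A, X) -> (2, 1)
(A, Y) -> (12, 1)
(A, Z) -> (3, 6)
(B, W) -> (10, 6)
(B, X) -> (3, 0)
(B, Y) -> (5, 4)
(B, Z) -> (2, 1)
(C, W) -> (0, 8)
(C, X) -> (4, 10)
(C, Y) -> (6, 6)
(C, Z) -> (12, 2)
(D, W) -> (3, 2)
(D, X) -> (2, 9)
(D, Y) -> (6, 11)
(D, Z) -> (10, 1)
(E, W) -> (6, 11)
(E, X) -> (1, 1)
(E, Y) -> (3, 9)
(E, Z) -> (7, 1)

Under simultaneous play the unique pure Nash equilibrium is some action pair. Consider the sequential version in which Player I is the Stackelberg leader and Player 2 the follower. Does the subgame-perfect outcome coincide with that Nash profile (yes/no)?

no

Backward induction with Player I moving first.
- A: BR = Z, leader payoff 3.
- B: BR = W, leader payoff 10.
- C: BR = X, leader payoff 4.
- D: BR = Y, leader payoff 6.
- E: BR = W, leader payoff 6.
Player I's induced payoffs are 3, 10, 4, 6, 6, so Player I commits to B. Subgame-perfect outcome: (B, W) with payoffs (10, 6).
Now find the simultaneous Nash equilibrium.
Player I's best replies: W→A; X→C; Y→A; Z→C.
Player 2's best replies: A→Z; B→W; C→X; D→Y; E→W.
Only (C, X) has each player best-responding; Nash payoffs (4, 10).
Sequential outcome (B, W) differs from the Nash profile (C, X).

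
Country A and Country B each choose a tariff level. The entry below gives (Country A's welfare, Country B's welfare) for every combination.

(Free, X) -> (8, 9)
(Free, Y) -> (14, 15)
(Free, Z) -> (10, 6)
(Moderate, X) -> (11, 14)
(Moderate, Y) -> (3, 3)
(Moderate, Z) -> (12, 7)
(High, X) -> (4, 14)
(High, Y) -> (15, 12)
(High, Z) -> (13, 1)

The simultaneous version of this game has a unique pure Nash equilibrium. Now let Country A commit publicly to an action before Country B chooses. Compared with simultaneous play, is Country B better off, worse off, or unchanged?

better off

Country B best-responds to each possible Country A move:
- Free: Country B compares 9, 15, 6 and picks Y; Country A would get 14.
- Moderate: Country B compares 14, 3, 7 and picks X; Country A would get 11.
- High: Country B compares 14, 12, 1 and picks X; Country A would get 4.
Among 14, 11, 4, the best is 14 at Free. Subgame-perfect outcome: (Free, Y) with payoffs (14, 15).
Now find the simultaneous Nash equilibrium.
Country A's best replies: X→Moderate; Y→High; Z→High.
Country B's best replies: Free→Y; Moderate→X; High→X.
Only (Moderate, X) has each player best-responding; Nash payoffs (11, 14).
Country B earns 15 sequentially versus 14 at the Nash outcome: better off.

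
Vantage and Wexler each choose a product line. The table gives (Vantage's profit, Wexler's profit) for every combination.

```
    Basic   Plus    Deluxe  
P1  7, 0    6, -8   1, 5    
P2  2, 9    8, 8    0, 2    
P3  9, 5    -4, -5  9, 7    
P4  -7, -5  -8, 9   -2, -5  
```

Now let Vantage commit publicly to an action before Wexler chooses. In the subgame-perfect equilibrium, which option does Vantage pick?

P3

Solve by backward induction (Vantage leads).
- P1 → Wexler plays Deluxe (best of 0, -8, 5); Vantage gets 1.
- P2 → Wexler plays Basic (best of 9, 8, 2); Vantage gets 2.
- P3 → Wexler plays Deluxe (best of 5, -5, 7); Vantage gets 9.
- P4 → Wexler plays Plus (best of -5, 9, -5); Vantage gets -8.
Maximizing over 1, 2, 9, -8, Vantage chooses P3. Subgame-perfect outcome: (P3, Deluxe) with payoffs (9, 7).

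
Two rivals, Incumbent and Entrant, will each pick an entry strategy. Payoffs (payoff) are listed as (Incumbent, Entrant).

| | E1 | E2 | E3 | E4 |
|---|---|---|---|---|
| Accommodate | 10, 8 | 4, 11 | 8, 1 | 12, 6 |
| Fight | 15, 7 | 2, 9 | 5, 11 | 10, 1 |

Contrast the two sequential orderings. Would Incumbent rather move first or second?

If Incumbent leads: Entrant's best replies are Accommodate→E2, Fight→E3; Incumbent's induced payoffs 4, 5; outcome (Fight, E3), payoffs (5, 11).
If Entrant leads: Incumbent's best replies are E1→Fight, E2→Accommodate, E3→Accommodate, E4→Accommodate; Entrant's induced payoffs 7, 11, 1, 6; outcome (Accommodate, E2), payoffs (4, 11).
Incumbent gets 5 moving first and 4 moving second, so Incumbent prefers to move first.

first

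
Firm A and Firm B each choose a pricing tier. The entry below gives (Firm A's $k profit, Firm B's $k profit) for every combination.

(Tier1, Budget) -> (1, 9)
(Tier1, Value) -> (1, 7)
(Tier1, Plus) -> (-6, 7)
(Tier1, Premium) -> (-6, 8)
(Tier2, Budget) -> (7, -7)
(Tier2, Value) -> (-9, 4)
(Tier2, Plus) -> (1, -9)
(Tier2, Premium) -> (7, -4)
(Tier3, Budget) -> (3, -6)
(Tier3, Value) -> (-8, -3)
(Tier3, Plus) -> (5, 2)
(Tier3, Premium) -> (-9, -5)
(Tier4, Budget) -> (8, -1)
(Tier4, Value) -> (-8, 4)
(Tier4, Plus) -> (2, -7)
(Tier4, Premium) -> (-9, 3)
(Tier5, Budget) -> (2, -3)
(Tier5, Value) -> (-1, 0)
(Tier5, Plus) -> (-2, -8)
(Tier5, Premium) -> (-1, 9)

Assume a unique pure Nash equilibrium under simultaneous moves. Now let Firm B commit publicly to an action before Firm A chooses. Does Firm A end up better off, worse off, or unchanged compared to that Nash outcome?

Firm A best-responds to each possible Firm B move:
- Budget: Firm A compares 1, 7, 3, 8, 2 and picks Tier4; Firm B would get -1.
- Value: Firm A compares 1, -9, -8, -8, -1 and picks Tier1; Firm B would get 7.
- Plus: Firm A compares -6, 1, 5, 2, -2 and picks Tier3; Firm B would get 2.
- Premium: Firm A compares -6, 7, -9, -9, -1 and picks Tier2; Firm B would get -4.
Maximizing over -1, 7, 2, -4, Firm B chooses Value. Subgame-perfect outcome: (Tier1, Value) with payoffs (1, 7).
Under simultaneous play:
Firm A's best replies: Budget→Tier4; Value→Tier1; Plus→Tier3; Premium→Tier2.
Firm B's best replies: Tier1→Budget; Tier2→Value; Tier3→Plus; Tier4→Value; Tier5→Premium.
Only (Tier3, Plus) has each player best-responding; Nash payoffs (5, 2).
Firm A earns 1 sequentially versus 5 at the Nash outcome: worse off.

worse off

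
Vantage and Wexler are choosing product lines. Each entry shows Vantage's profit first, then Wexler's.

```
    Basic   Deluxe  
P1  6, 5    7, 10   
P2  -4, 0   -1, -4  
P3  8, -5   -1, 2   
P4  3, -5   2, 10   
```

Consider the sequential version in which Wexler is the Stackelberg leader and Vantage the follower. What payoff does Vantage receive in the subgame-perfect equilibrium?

7

Backward induction with Wexler moving first.
- Basic: BR = P3, leader payoff -5.
- Deluxe: BR = P1, leader payoff 10.
Wexler's induced payoffs are -5, 10, so Wexler commits to Deluxe. Subgame-perfect outcome: (P1, Deluxe) with payoffs (7, 10).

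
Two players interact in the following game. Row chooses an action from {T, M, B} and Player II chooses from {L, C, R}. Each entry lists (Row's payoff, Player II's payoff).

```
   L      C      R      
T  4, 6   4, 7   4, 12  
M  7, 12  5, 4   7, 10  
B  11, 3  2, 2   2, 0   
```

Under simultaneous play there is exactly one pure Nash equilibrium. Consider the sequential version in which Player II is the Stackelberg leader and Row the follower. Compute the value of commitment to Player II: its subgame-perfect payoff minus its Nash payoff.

7

Row best-responds to each possible Player II move:
- L: Row compares 4, 7, 11 and picks B; Player II would get 3.
- C: Row compares 4, 5, 2 and picks M; Player II would get 4.
- R: Row compares 4, 7, 2 and picks M; Player II would get 10.
Player II's induced payoffs are 3, 4, 10, so Player II commits to R. Subgame-perfect outcome: (M, R) with payoffs (7, 10).
For the simultaneous game, intersect best replies.
Row's best replies: L→B; C→M; R→M.
Player II's best replies: T→R; M→L; B→L.
The unique mutual best reply is (B, L), giving (11, 3).
Player II's commitment gain: 10 − 3 = 7.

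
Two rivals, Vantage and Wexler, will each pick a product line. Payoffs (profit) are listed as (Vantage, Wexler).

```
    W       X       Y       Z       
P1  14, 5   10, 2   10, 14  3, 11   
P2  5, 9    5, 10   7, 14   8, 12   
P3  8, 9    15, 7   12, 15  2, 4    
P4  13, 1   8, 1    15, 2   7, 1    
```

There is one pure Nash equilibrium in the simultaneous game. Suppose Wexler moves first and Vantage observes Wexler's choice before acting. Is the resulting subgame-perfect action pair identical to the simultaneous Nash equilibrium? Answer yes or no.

Solve by backward induction (Wexler leads).
- W → Vantage plays P1 (best of 14, 5, 8, 13); Wexler gets 5.
- X → Vantage plays P3 (best of 10, 5, 15, 8); Wexler gets 7.
- Y → Vantage plays P4 (best of 10, 7, 12, 15); Wexler gets 2.
- Z → Vantage plays P2 (best of 3, 8, 2, 7); Wexler gets 12.
Wexler's induced payoffs are 5, 7, 2, 12, so Wexler commits to Z. Subgame-perfect outcome: (P2, Z) with payoffs (8, 12).
Now find the simultaneous Nash equilibrium.
Vantage's best replies: W→P1; X→P3; Y→P4; Z→P2.
Wexler's best replies: P1→Y; P2→Y; P3→Y; P4→Y.
Only (P4, Y) has each player best-responding; Nash payoffs (15, 2).
Sequential outcome (P2, Z) differs from the Nash profile (P4, Y).

no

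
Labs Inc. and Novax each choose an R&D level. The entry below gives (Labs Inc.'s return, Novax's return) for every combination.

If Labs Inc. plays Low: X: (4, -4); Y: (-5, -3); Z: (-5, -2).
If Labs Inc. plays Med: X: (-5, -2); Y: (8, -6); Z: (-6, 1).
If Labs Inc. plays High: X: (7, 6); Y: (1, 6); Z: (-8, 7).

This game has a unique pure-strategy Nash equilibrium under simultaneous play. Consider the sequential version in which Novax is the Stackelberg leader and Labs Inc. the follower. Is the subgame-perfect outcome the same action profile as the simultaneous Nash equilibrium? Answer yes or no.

Work backward from Labs Inc.'s decision.
- X → Labs Inc. plays High (best of 4, -5, 7); Novax gets 6.
- Y → Labs Inc. plays Med (best of -5, 8, 1); Novax gets -6.
- Z → Labs Inc. plays Low (best of -5, -6, -8); Novax gets -2.
Maximizing over 6, -6, -2, Novax chooses X. Subgame-perfect outcome: (High, X) with payoffs (7, 6).
For the simultaneous game, intersect best replies.
Labs Inc.'s best replies: X→High; Y→Med; Z→Low.
Novax's best replies: Low→Z; Med→Z; High→Z.
Only (Low, Z) has each player best-responding; Nash payoffs (-5, -2).
Sequential outcome (High, X) differs from the Nash profile (Low, Z).

no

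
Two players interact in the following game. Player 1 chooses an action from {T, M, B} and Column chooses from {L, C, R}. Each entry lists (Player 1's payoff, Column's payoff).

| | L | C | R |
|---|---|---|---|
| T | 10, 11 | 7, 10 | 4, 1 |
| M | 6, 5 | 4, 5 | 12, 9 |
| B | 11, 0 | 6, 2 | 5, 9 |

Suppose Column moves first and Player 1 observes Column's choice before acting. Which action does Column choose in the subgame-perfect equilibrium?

C

Backward induction with Column moving first.
- L: Player 1 compares 10, 6, 11 and picks B; Column would get 0.
- C: Player 1 compares 7, 4, 6 and picks T; Column would get 10.
- R: Player 1 compares 4, 12, 5 and picks M; Column would get 9.
Maximizing over 0, 10, 9, Column chooses C. Subgame-perfect outcome: (T, C) with payoffs (7, 10).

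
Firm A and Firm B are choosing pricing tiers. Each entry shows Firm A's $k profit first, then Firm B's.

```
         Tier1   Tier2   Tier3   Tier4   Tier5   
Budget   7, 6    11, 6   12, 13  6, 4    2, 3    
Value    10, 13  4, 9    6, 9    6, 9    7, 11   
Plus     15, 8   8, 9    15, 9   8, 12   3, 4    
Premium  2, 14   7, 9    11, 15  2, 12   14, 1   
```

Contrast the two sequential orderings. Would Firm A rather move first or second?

If Firm A leads: Firm B's best replies are Budget→Tier3, Value→Tier1, Plus→Tier4, Premium→Tier3; Firm A's induced payoffs 12, 10, 8, 11; outcome (Budget, Tier3), payoffs (12, 13).
If Firm B leads: Firm A's best replies are Tier1→Plus, Tier2→Budget, Tier3→Plus, Tier4→Plus, Tier5→Premium; Firm B's induced payoffs 8, 6, 9, 12, 1; outcome (Plus, Tier4), payoffs (8, 12).
Firm A gets 12 moving first and 8 moving second, so Firm A prefers to move first.

first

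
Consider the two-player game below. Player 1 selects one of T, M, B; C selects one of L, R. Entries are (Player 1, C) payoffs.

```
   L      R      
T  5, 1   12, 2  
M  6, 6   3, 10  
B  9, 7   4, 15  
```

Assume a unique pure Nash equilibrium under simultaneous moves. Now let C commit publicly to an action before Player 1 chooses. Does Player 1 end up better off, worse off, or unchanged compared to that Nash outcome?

Solve by backward induction (C leads).
- L: BR = B, leader payoff 7.
- R: BR = T, leader payoff 2.
C's induced payoffs are 7, 2, so C commits to L. Subgame-perfect outcome: (B, L) with payoffs (9, 7).
For the simultaneous game, intersect best replies.
Player 1's best replies: L→B; R→T.
C's best replies: T→R; M→R; B→R.
The unique mutual best reply is (T, R), giving (12, 2).
Player 1 earns 9 sequentially versus 12 at the Nash outcome: worse off.

worse off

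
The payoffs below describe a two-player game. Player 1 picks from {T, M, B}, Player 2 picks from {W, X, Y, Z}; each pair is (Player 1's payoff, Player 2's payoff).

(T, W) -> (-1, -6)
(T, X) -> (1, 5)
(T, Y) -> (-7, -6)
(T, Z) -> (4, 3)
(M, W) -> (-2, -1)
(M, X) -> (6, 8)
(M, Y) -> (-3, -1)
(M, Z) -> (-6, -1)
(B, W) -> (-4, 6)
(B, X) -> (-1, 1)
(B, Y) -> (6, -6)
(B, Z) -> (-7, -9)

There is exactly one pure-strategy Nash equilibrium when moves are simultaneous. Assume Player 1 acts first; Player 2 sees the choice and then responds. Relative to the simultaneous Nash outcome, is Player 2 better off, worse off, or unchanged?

unchanged

Backward induction with Player 1 moving first.
- T → Player 2 plays X (best of -6, 5, -6, 3); Player 1 gets 1.
- M → Player 2 plays X (best of -1, 8, -1, -1); Player 1 gets 6.
- B → Player 2 plays W (best of 6, 1, -6, -9); Player 1 gets -4.
Among 1, 6, -4, the best is 6 at M. Subgame-perfect outcome: (M, X) with payoffs (6, 8).
Now find the simultaneous Nash equilibrium.
Player 1's best replies: W→T; X→M; Y→B; Z→T.
Player 2's best replies: T→X; M→X; B→W.
Only (M, X) has each player best-responding; Nash payoffs (6, 8).
Player 2 earns 8 sequentially versus 8 at the Nash outcome: unchanged.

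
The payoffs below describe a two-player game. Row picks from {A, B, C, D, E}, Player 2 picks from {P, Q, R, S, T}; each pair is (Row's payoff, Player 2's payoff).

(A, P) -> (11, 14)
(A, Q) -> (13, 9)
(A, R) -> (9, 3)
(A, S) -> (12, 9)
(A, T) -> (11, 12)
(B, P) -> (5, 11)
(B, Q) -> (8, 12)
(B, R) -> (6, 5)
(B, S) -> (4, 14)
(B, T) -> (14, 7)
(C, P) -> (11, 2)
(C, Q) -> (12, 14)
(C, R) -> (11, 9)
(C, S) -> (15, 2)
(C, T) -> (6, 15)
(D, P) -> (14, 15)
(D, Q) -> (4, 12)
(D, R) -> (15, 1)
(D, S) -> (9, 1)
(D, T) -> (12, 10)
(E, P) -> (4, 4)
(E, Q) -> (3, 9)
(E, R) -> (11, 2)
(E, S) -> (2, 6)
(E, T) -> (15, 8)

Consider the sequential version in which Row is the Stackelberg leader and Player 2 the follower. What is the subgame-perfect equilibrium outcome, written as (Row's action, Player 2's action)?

Backward induction with Row moving first.
- A → Player 2 plays P (best of 14, 9, 3, 9, 12); Row gets 11.
- B → Player 2 plays S (best of 11, 12, 5, 14, 7); Row gets 4.
- C → Player 2 plays T (best of 2, 14, 9, 2, 15); Row gets 6.
- D → Player 2 plays P (best of 15, 12, 1, 1, 10); Row gets 14.
- E → Player 2 plays Q (best of 4, 9, 2, 6, 8); Row gets 3.
Maximizing over 11, 4, 6, 14, 3, Row chooses D. Subgame-perfect outcome: (D, P) with payoffs (14, 15).

(D, P)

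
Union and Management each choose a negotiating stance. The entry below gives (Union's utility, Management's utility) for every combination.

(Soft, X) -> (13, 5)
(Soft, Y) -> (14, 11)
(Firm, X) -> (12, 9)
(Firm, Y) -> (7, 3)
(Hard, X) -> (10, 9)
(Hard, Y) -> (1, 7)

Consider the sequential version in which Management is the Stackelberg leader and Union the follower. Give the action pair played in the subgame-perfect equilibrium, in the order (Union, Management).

Work backward from Union's decision.
- X: Union compares 13, 12, 10 and picks Soft; Management would get 5.
- Y: Union compares 14, 7, 1 and picks Soft; Management would get 11.
Maximizing over 5, 11, Management chooses Y. Subgame-perfect outcome: (Soft, Y) with payoffs (14, 11).

(Soft, Y)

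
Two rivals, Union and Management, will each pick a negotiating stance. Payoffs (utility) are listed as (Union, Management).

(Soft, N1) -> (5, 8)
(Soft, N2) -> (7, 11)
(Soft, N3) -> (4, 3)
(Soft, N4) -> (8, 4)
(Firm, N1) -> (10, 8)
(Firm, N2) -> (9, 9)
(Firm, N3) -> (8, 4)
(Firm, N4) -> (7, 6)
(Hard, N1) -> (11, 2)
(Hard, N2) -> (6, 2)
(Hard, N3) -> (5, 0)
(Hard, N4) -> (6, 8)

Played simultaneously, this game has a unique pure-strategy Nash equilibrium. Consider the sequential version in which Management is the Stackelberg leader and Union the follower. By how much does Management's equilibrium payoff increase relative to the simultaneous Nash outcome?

0

Work backward from Union's decision.
- N1: BR = Hard, leader payoff 2.
- N2: BR = Firm, leader payoff 9.
- N3: BR = Firm, leader payoff 4.
- N4: BR = Soft, leader payoff 4.
Maximizing over 2, 9, 4, 4, Management chooses N2. Subgame-perfect outcome: (Firm, N2) with payoffs (9, 9).
Under simultaneous play:
Union's best replies: N1→Hard; N2→Firm; N3→Firm; N4→Soft.
Management's best replies: Soft→N2; Firm→N2; Hard→N4.
Only (Firm, N2) has each player best-responding; Nash payoffs (9, 9).
Management's commitment gain: 9 − 9 = 0.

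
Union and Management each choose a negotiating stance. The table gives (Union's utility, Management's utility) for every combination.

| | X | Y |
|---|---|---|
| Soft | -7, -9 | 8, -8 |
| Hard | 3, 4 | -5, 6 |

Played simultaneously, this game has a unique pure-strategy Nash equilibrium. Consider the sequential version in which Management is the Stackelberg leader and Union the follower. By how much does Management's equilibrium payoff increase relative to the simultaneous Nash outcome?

Union best-responds to each possible Management move:
- X: BR = Hard, leader payoff 4.
- Y: BR = Soft, leader payoff -8.
Among 4, -8, the best is 4 at X. Subgame-perfect outcome: (Hard, X) with payoffs (3, 4).
For the simultaneous game, intersect best replies.
Union's best replies: X→Hard; Y→Soft.
Management's best replies: Soft→Y; Hard→Y.
Only (Soft, Y) has each player best-responding; Nash payoffs (8, -8).
Management's commitment gain: 4 − -8 = 12.

12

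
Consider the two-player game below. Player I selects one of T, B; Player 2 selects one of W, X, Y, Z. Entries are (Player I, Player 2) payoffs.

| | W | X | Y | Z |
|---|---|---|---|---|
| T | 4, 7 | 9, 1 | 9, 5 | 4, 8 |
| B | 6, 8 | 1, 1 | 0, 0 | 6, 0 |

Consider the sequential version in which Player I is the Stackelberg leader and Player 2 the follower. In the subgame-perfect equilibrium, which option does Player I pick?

B

Backward induction with Player I moving first.
- T: BR = Z, leader payoff 4.
- B: BR = W, leader payoff 6.
Player I's induced payoffs are 4, 6, so Player I commits to B. Subgame-perfect outcome: (B, W) with payoffs (6, 8).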